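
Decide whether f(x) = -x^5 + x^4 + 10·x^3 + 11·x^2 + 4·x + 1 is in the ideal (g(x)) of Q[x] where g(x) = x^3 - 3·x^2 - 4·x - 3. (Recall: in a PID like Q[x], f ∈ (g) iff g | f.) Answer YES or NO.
In Q[x] the ideal (g) consists of all multiples of g, so f ∈ (g) iff g | f, i.e. iff the remainder of f on division by g is 0. Divide f by g (g is monic, so eliminate the leading term of the running remainder at each step):
  leading term -x^5: subtract (-x^2)·g(x) = -x^5 + 3·x^4 + 4·x^3 + 3·x^2, leaving -2·x^4 + 6·x^3 + 8·x^2 + 4·x + 1
  leading term -2·x^4: subtract (-2·x)·g(x) = -2·x^4 + 6·x^3 + 8·x^2 + 6·x, leaving 1 - 2·x
The remainder r(x) = 1 - 2·x ≠ 0 (and deg r < deg g), so g ∤ f, i.e. f ∉ (g).

Final answer: NO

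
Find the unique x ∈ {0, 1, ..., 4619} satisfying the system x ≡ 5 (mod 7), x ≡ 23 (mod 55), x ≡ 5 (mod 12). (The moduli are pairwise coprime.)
x ≡ 1013 (mod 4620); the representative in [0, 4620) is 1013

The moduli 7, 55, 12 are pairwise coprime, so by the CRT there is a unique solution mod 7·55·12 = 4620.
Solve by successive substitution. Start with x ≡ 5 (mod 7).
  Combine with x ≡ 23 (mod 55): write x = 5 + 7·t and require 5 + 7·t ≡ 23 (mod 55), i.e. 7·t ≡ 23 − 5 ≡ 18 (mod 55). Since 7^(−1) ≡ 8 (mod 55), t ≡ 8·18 ≡ 34 (mod 55). So x ≡ 5 + 7·34 = 243 (mod 385).
  Combine with x ≡ 5 (mod 12): write x = 243 + 385·t and require 243 + 385·t ≡ 5 (mod 12), i.e. 385·t ≡ 5 − 243 ≡ 2 (mod 12). Since 385^(−1) ≡ 1 (mod 12) (385 ≡ 1 (mod 12)), t ≡ 1·2 ≡ 2 (mod 12). So x ≡ 243 + 385·2 = 1013 (mod 4620).
Unique solution in [0, 4620): x = 1013.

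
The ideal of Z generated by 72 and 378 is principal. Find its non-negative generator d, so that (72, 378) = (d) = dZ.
(72, 378) = (18); d = 18

In the PID Z, (a, b) is generated by gcd(a, b). Compute gcd(378, 72) with the extended Euclidean algorithm, tracking rows (r, s, t) with s·378 + t·72 = r:
  row A: (378, 1, 0)   [1·378 + 0·72 = 378]
  row B: (72, 0, 1)   [0·378 + 1·72 = 72]
  378 = 5·72 + 18   → row C = row A − 5·row B = (18, 1, −5)   [check: 1·378 − 5·72 = 18]
  72 = 4·18 + 0   → remainder 0, stop. gcd = 18 (last nonzero row C).
So gcd(72, 378) = 18, with Bézout identity 1·378 − 5·72 = 18. Containment (⊇): the Bézout identity exhibits 18 as an element of (72, 378), giving (18) ⊆ (72, 378). Containment (⊆): since 18 | 72 and 18 | 378 (72 = 18·4, 378 = 18·21), every Z-linear combination of 72 and 378 is divisible by 18, so (72, 378) ⊆ (18). Therefore (72, 378) = (18), d = 18.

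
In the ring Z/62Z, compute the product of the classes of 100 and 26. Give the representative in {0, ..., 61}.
Reduce the factors first: 100 ≡ 38 (mod 62), so 100 · 26 ≡ 38 · 26 (mod 62). 38 · 26 = 988. Dividing by 62: 988 = 15·62 + 58. So (100 · 26) mod 62 = 58.

Final answer: 58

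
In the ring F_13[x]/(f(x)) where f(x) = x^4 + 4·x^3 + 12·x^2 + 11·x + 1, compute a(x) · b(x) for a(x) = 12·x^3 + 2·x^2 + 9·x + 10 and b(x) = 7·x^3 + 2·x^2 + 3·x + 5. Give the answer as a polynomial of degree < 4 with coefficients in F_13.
Multiply as integer polynomials: a · b = 84·x^6 + 38·x^5 + 103·x^4 + 154·x^3 + 57·x^2 + 75·x + 50. Reducing coefficients mod 13: a · b ≡ 6·x^6 + 12·x^5 + 12·x^4 + 11·x^3 + 5·x^2 + 10·x + 11. Now divide by f(x) = x^4 + 4·x^3 + 12·x^2 + 11·x + 1 in F_13[x], eliminating the leading term at each step:
  leading term 6·x^6: subtract (6·x^2)·f(x) = 6·x^6 + 11·x^5 + 7·x^4 + x^3 + 6·x^2, leaving x^5 + 5·x^4 + 10·x^3 + 12·x^2 + 10·x + 11 (coefficients mod 13)
  leading term x^5: subtract (x)·f(x) = x^5 + 4·x^4 + 12·x^3 + 11·x^2 + x, leaving x^4 + 11·x^3 + x^2 + 9·x + 11 (coefficients mod 13)
  leading term x^4: subtract (1)·f(x) = x^4 + 4·x^3 + 12·x^2 + 11·x + 1, leaving 7·x^3 + 2·x^2 + 11·x + 10 (coefficients mod 13)
The degree is now < 4, so this is the remainder. Hence a · b ≡ 7·x^3 + 2·x^2 + 11·x + 10 in F_13[x]/(f).

Final answer: a · b ≡ 7·x^3 + 2·x^2 + 11·x + 10 (mod f(x))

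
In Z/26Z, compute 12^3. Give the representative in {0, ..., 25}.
12

Use repeated squaring. Binary(3) = 11. Walk through the bits of the exponent 3 left-to-right: at each bit after the leading one, square the running value, then multiply by 12 if the bit is 1 (always reducing mod 26):
  bit 1 = 1 (leading): start with 12.
  bit 2 = 1: square 12^2 = 144 ≡ 14; bit is 1, so multiply 14·12 = 168 ≡ 12 (mod 26).
Final value: 12^3 ≡ 12 (mod 26).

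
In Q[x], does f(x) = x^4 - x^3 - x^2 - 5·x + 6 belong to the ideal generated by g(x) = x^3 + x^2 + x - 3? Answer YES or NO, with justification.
In Q[x] the ideal (g) consists of all multiples of g, so f ∈ (g) iff g | f, i.e. iff the remainder of f on division by g is 0. Divide f by g (g is monic, so eliminate the leading term of the running remainder at each step):
  leading term x^4: subtract (x)·g(x) = x^4 + x^3 + x^2 - 3·x, leaving -2·x^3 - 2·x^2 - 2·x + 6
  leading term -2·x^3: subtract (-2)·g(x) = -2·x^3 - 2·x^2 - 2·x + 6, leaving 0
The remainder is 0, so f(x) = g(x) · h(x) with h(x) = x - 2. Hence g | f, i.e. f ∈ (g).

Final answer: YES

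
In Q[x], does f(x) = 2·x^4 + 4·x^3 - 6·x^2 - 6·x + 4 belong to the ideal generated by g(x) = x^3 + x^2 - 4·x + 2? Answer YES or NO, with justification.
NO

In Q[x] the ideal (g) consists of all multiples of g, so f ∈ (g) iff g | f, i.e. iff the remainder of f on division by g is 0. Divide f by g (g is monic, so eliminate the leading term of the running remainder at each step):
  leading term 2·x^4: subtract (2·x)·g(x) = 2·x^4 + 2·x^3 - 8·x^2 + 4·x, leaving 2·x^3 + 2·x^2 - 10·x + 4
  leading term 2·x^3: subtract (2)·g(x) = 2·x^3 + 2·x^2 - 8·x + 4, leaving -2·x
The remainder r(x) = -2·x ≠ 0 (and deg r < deg g), so g ∤ f, i.e. f ∉ (g).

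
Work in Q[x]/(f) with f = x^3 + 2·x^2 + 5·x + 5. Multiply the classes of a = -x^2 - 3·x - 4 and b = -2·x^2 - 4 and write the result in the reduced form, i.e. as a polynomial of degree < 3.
First multiply in Q[x] without reducing: a · b = 2·x^4 + 6·x^3 + 12·x^2 + 12·x + 16. Now divide by f(x) = x^3 + 2·x^2 + 5·x + 5, eliminating the leading term at each step:
  leading term 2·x^4: subtract (2·x)·f(x) = 2·x^4 + 4·x^3 + 10·x^2 + 10·x, leaving 2·x^3 + 2·x^2 + 2·x + 16
  leading term 2·x^3: subtract (2)·f(x) = 2·x^3 + 4·x^2 + 10·x + 10, leaving -2·x^2 - 8·x + 6
The degree is now < 3, so this is the remainder. Hence a · b ≡ -2·x^2 - 8·x + 6 in Q[x]/(f).

Final answer: a · b ≡ -2·x^2 - 8·x + 6 (mod f(x))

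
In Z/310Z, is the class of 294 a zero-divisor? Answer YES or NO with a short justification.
gcd(294, 310) = 2 > 1, so 294 is not a unit in Z/310Z. In Z/nZ every nonzero non-unit is a zero-divisor: explicitly, take b = 310/gcd = 155 ≠ 0 (mod 310); then 294·155 = 45570 = 147·310, i.e. 294·155 ≡ 0 (mod 310). So 294 is a zero-divisor.

Final answer: YES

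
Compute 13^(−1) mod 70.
Apply the extended Euclidean algorithm to (70, 13), tracking rows (r, s, t) with s·70 + t·13 = r. Each division r_prev = q·r_cur + r_new produces the new row as (previous row) − q·(current row):
  row A: (70, 1, 0)   [1·70 + 0·13 = 70]
  row B: (13, 0, 1)   [0·70 + 1·13 = 13]
  70 = 5·13 + 5   → row C = row A − 5·row B = (5, 1, −5)   [check: 1·70 − 5·13 = 5]
  13 = 2·5 + 3   → row D = row B − 2·row C = (3, −2, 11)   [check: −2·70 + 11·13 = 3]
  5 = 1·3 + 2   → row E = row C − 1·row D = (2, 3, −16)   [check: 3·70 − 16·13 = 2]
  3 = 1·2 + 1   → row F = row D − 1·row E = (1, −5, 27)   [check: −5·70 + 27·13 = 1]
  2 = 2·1 + 0   → remainder 0, stop. gcd = 1 (last nonzero row F).
The gcd is 1, so 13 is invertible mod 70. The last nonzero row gives −5·70 + 27·13 = 1, so t = 27. So 13^(−1) ≡ 27 (mod 70). Verify: 13 · 27 = 351 ≡ 1 (mod 70). ✓

Final answer: 13^(−1) ≡ 27 (mod 70)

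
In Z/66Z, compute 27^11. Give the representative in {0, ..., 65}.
Use repeated squaring. Binary(11) = 1011. Walk through the bits of the exponent 11 left-to-right: at each bit after the leading one, square the running value, then multiply by 27 if the bit is 1 (always reducing mod 66):
  bit 1 = 1 (leading): start with 27.
  bit 2 = 0: square 27^2 = 729 ≡ 3 (mod 66).
  bit 3 = 1: square 3^2 = 9; bit is 1, so multiply 9·27 = 243 ≡ 45 (mod 66).
  bit 4 = 1: square 45^2 = 2025 ≡ 45; bit is 1, so multiply 45·27 = 1215 ≡ 27 (mod 66).
Final value: 27^11 ≡ 27 (mod 66).

Final answer: 27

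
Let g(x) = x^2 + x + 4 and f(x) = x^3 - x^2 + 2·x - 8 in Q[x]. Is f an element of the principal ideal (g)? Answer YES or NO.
In Q[x] the ideal (g) consists of all multiples of g, so f ∈ (g) iff g | f, i.e. iff the remainder of f on division by g is 0. Divide f by g (g is monic, so eliminate the leading term of the running remainder at each step):
  leading term x^3: subtract (x)·g(x) = x^3 + x^2 + 4·x, leaving -2·x^2 - 2·x - 8
  leading term -2·x^2: subtract (-2)·g(x) = -2·x^2 - 2·x - 8, leaving 0
The remainder is 0, so f(x) = g(x) · h(x) with h(x) = x - 2. Hence g | f, i.e. f ∈ (g).

Final answer: YES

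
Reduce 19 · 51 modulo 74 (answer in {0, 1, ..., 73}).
Both factors are already reduced mod 74. 19 · 51 = 969. Dividing by 74: 969 = 13·74 + 7. So (19 · 51) mod 74 = 7.

Final answer: 7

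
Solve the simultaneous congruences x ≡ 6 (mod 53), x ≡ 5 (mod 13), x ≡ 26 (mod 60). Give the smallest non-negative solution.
The moduli 53, 13, 60 are pairwise coprime, so by the CRT there is a unique solution mod 53·13·60 = 41340.
Solve by successive substitution. Start with x ≡ 6 (mod 53).
  Combine with x ≡ 5 (mod 13): write x = 6 + 53·t and require 6 + 53·t ≡ 5 (mod 13), i.e. 53·t ≡ 5 − 6 ≡ 12 (mod 13). Since 53^(−1) ≡ 1 (mod 13) (53 ≡ 1 (mod 13)), t ≡ 1·12 ≡ 12 (mod 13). So x ≡ 6 + 53·12 = 642 (mod 689).
  Combine with x ≡ 26 (mod 60): write x = 642 + 689·t and require 642 + 689·t ≡ 26 (mod 60), i.e. 689·t ≡ 26 − 642 ≡ 44 (mod 60). Since 689^(−1) ≡ 29 (mod 60) (689 ≡ 29 (mod 60)), t ≡ 29·44 ≡ 16 (mod 60). So x ≡ 642 + 689·16 = 11666 (mod 41340).
Unique solution in [0, 41340): x = 11666.

Final answer: x ≡ 11666 (mod 41340); the representative in [0, 41340) is 11666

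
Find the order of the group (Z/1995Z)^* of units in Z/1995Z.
(Z/1995Z)^* consists of the classes a with gcd(a, 1995) = 1, so its order is φ(1995). φ is multiplicative, with φ(p^e) = p^e − p^(e−1). Factorise 1995 = 3 · 5 · 7 · 19. Then
  φ(1995) = (3 − 1) · (5 − 1) · (7 − 1) · (19 − 1) = 2 · 4 · 6 · 18 = 864.
Thus |(Z/1995Z)^*| = 864.

Final answer: |(Z/1995Z)^*| = 864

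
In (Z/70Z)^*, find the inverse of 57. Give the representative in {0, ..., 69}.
Apply the extended Euclidean algorithm to (70, 57), tracking rows (r, s, t) with s·70 + t·57 = r. Each division r_prev = q·r_cur + r_new produces the new row as (previous row) − q·(current row):
  row A: (70, 1, 0)   [1·70 + 0·57 = 70]
  row B: (57, 0, 1)   [0·70 + 1·57 = 57]
  70 = 1·57 + 13   → row C = row A − 1·row B = (13, 1, −1)   [check: 1·70 − 1·57 = 13]
  57 = 4·13 + 5   → row D = row B − 4·row C = (5, −4, 5)   [check: −4·70 + 5·57 = 5]
  13 = 2·5 + 3   → row E = row C − 2·row D = (3, 9, −11)   [check: 9·70 − 11·57 = 3]
  5 = 1·3 + 2   → row F = row D − 1·row E = (2, −13, 16)   [check: −13·70 + 16·57 = 2]
  3 = 1·2 + 1   → row G = row E − 1·row F = (1, 22, −27)   [check: 22·70 − 27·57 = 1]
  2 = 2·1 + 0   → remainder 0, stop. gcd = 1 (last nonzero row G).
The gcd is 1, so 57 is invertible mod 70. The last nonzero row gives 22·70 − 27·57 = 1, so t = −27. So 57^(−1) ≡ −27 ≡ 43 (mod 70). Verify: 57 · 43 = 2451 ≡ 1 (mod 70). ✓

Final answer: 57^(−1) ≡ 43 (mod 70)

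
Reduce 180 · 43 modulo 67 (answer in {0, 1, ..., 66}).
35

Reduce the factors first: 180 ≡ 46 (mod 67), so 180 · 43 ≡ 46 · 43 (mod 67). 46 · 43 = 1978. Dividing by 67: 1978 = 29·67 + 35. So (180 · 43) mod 67 = 35.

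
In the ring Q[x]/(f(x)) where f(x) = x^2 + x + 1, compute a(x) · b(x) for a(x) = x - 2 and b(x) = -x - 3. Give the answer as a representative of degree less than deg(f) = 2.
First multiply in Q[x] without reducing: a · b = -x^2 - x + 6. Now divide by f(x) = x^2 + x + 1, eliminating the leading term at each step:
  leading term -x^2: subtract (-1)·f(x) = -x^2 - x - 1, leaving 7
The degree is now < 2, so this is the remainder. Hence a · b ≡ 7 in Q[x]/(f).

Final answer: a · b ≡ 7 (mod f(x))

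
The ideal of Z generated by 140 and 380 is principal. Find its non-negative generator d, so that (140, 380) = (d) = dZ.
In the PID Z, (a, b) is generated by gcd(a, b). Compute gcd(380, 140) with the extended Euclidean algorithm, tracking rows (r, s, t) with s·380 + t·140 = r:
  row A: (380, 1, 0)   [1·380 + 0·140 = 380]
  row B: (140, 0, 1)   [0·380 + 1·140 = 140]
  380 = 2·140 + 100   → row C = row A − 2·row B = (100, 1, −2)   [check: 1·380 − 2·140 = 100]
  140 = 1·100 + 40   → row D = row B − 1·row C = (40, −1, 3)   [check: −1·380 + 3·140 = 40]
  100 = 2·40 + 20   → row E = row C − 2·row D = (20, 3, −8)   [check: 3·380 − 8·140 = 20]
  40 = 2·20 + 0   → remainder 0, stop. gcd = 20 (last nonzero row E).
So gcd(140, 380) = 20, with Bézout identity 3·380 − 8·140 = 20. Containment (⊇): the Bézout identity exhibits 20 as an element of (140, 380), giving (20) ⊆ (140, 380). Containment (⊆): since 20 | 140 and 20 | 380 (140 = 20·7, 380 = 20·19), every Z-linear combination of 140 and 380 is divisible by 20, so (140, 380) ⊆ (20). Therefore (140, 380) = (20), d = 20.

Final answer: (140, 380) = (20); d = 20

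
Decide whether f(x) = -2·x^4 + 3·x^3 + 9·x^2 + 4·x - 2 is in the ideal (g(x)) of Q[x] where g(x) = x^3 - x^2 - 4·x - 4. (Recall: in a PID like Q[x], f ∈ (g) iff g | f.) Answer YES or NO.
NO

In Q[x] the ideal (g) consists of all multiples of g, so f ∈ (g) iff g | f, i.e. iff the remainder of f on division by g is 0. Divide f by g (g is monic, so eliminate the leading term of the running remainder at each step):
  leading term -2·x^4: subtract (-2·x)·g(x) = -2·x^4 + 2·x^3 + 8·x^2 + 8·x, leaving x^3 + x^2 - 4·x - 2
  leading term x^3: subtract (1)·g(x) = x^3 - x^2 - 4·x - 4, leaving 2·x^2 + 2
The remainder r(x) = 2·x^2 + 2 ≠ 0 (and deg r < deg g), so g ∤ f, i.e. f ∉ (g).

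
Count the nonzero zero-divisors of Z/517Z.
Z/517Z has 56 nonzero zero-divisors

In Z/517Z each nonzero element is either a unit (gcd with 517 is 1) or a zero-divisor (gcd > 1). The number of units is φ(517): factorise 517 = 11 · 47, so φ(517) = (11 − 1) · (47 − 1) = 10 · 46 = 460. The nonzero elements number 517 − 1 = 516. Hence the nonzero zero-divisors number 516 − 460 = 56.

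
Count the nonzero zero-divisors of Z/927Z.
In Z/927Z each nonzero element is either a unit (gcd with 927 is 1) or a zero-divisor (gcd > 1). The number of units is φ(927): factorise 927 = 3^2 · 103, so φ(927) = (3^2 − 3^1) · (103 − 1) = 6 · 102 = 612. The nonzero elements number 927 − 1 = 926. Hence the nonzero zero-divisors number 926 − 612 = 314.

Final answer: Z/927Z has 314 nonzero zero-divisors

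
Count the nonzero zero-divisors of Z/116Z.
In Z/116Z each nonzero element is either a unit (gcd with 116 is 1) or a zero-divisor (gcd > 1). The number of units is φ(116): factorise 116 = 2^2 · 29, so φ(116) = (2^2 − 2^1) · (29 − 1) = 2 · 28 = 56. The nonzero elements number 116 − 1 = 115. Hence the nonzero zero-divisors number 115 − 56 = 59.

Final answer: Z/116Z has 59 nonzero zero-divisors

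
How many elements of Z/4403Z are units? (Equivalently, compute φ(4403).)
Z/4403Z has φ(4403) = 3456 units

An element a ∈ Z/4403Z is a unit iff gcd(a, 4403) = 1, so the number of units is φ(4403). φ is multiplicative, with φ(p^e) = p^e − p^(e−1). Factorise 4403 = 7 · 17 · 37. Then
  φ(4403) = (7 − 1) · (17 − 1) · (37 − 1) = 6 · 16 · 36 = 3456.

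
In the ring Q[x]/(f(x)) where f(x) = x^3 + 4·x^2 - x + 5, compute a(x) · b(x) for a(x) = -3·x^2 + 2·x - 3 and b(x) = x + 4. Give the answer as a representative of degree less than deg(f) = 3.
a · b ≡ 2·x^2 + 2·x + 3 (mod f(x))

First multiply in Q[x] without reducing: a · b = -3·x^3 - 10·x^2 + 5·x - 12. Now divide by f(x) = x^3 + 4·x^2 - x + 5, eliminating the leading term at each step:
  leading term -3·x^3: subtract (-3)·f(x) = -3·x^3 - 12·x^2 + 3·x - 15, leaving 2·x^2 + 2·x + 3
The degree is now < 3, so this is the remainder. Hence a · b ≡ 2·x^2 + 2·x + 3 in Q[x]/(f).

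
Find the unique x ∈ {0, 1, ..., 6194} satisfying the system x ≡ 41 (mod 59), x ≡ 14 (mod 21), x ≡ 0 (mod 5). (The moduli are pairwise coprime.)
The moduli 59, 21, 5 are pairwise coprime, so by the CRT there is a unique solution mod 59·21·5 = 6195.
Solve by successive substitution. Start with x ≡ 41 (mod 59).
  Combine with x ≡ 14 (mod 21): write x = 41 + 59·t and require 41 + 59·t ≡ 14 (mod 21), i.e. 59·t ≡ 14 − 41 ≡ 15 (mod 21). Since 59^(−1) ≡ 5 (mod 21) (59 ≡ 17 (mod 21)), t ≡ 5·15 ≡ 12 (mod 21). So x ≡ 41 + 59·12 = 749 (mod 1239).
  Combine with x ≡ 0 (mod 5): write x = 749 + 1239·t and require 749 + 1239·t ≡ 0 (mod 5), i.e. 1239·t ≡ 0 − 749 ≡ 1 (mod 5). Since 1239^(−1) ≡ 4 (mod 5) (1239 ≡ 4 (mod 5)), t ≡ 4·1 ≡ 4 (mod 5). So x ≡ 749 + 1239·4 = 5705 (mod 6195).
Unique solution in [0, 6195): x = 5705.

Final answer: x ≡ 5705 (mod 6195); the representative in [0, 6195) is 5705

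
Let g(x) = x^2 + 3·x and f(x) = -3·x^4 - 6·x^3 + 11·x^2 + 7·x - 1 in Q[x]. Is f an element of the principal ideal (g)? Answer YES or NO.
NO

In Q[x] the ideal (g) consists of all multiples of g, so f ∈ (g) iff g | f, i.e. iff the remainder of f on division by g is 0. Divide f by g (g is monic, so eliminate the leading term of the running remainder at each step):
  leading term -3·x^4: subtract (-3·x^2)·g(x) = -3·x^4 - 9·x^3, leaving 3·x^3 + 11·x^2 + 7·x - 1
  leading term 3·x^3: subtract (3·x)·g(x) = 3·x^3 + 9·x^2, leaving 2·x^2 + 7·x - 1
  leading term 2·x^2: subtract (2)·g(x) = 2·x^2 + 6·x, leaving x - 1
The remainder r(x) = x - 1 ≠ 0 (and deg r < deg g), so g ∤ f, i.e. f ∉ (g).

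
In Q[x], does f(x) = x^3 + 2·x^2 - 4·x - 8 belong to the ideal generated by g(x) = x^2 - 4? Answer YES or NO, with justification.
YES

In Q[x] the ideal (g) consists of all multiples of g, so f ∈ (g) iff g | f, i.e. iff the remainder of f on division by g is 0. Divide f by g (g is monic, so eliminate the leading term of the running remainder at each step):
  leading term x^3: subtract (x)·g(x) = x^3 - 4·x, leaving 2·x^2 - 8
  leading term 2·x^2: subtract (2)·g(x) = 2·x^2 - 8, leaving 0
The remainder is 0, so f(x) = g(x) · h(x) with h(x) = x + 2. Hence g | f, i.e. f ∈ (g).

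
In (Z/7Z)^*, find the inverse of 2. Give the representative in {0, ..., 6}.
Apply the extended Euclidean algorithm to (7, 2), tracking rows (r, s, t) with s·7 + t·2 = r. Each division r_prev = q·r_cur + r_new produces the new row as (previous row) − q·(current row):
  row A: (7, 1, 0)   [1·7 + 0·2 = 7]
  row B: (2, 0, 1)   [0·7 + 1·2 = 2]
  7 = 3·2 + 1   → row C = row A − 3·row B = (1, 1, −3)   [check: 1·7 − 3·2 = 1]
  2 = 2·1 + 0   → remainder 0, stop. gcd = 1 (last nonzero row C).
The gcd is 1, so 2 is invertible mod 7. The last nonzero row gives 1·7 − 3·2 = 1, so t = −3. So 2^(−1) ≡ −3 ≡ 4 (mod 7). Verify: 2 · 4 = 8 ≡ 1 (mod 7). ✓

Final answer: 2^(−1) ≡ 4 (mod 7)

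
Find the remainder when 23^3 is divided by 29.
Use repeated squaring. Binary(3) = 11. Walk through the bits of the exponent 3 left-to-right: at each bit after the leading one, square the running value, then multiply by 23 if the bit is 1 (always reducing mod 29):
  bit 1 = 1 (leading): start with 23.
  bit 2 = 1: square 23^2 = 529 ≡ 7; bit is 1, so multiply 7·23 = 161 ≡ 16 (mod 29).
Final value: 23^3 ≡ 16 (mod 29).

Final answer: 16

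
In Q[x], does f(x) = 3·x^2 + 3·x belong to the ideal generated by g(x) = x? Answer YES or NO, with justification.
YES

In Q[x] the ideal (g) consists of all multiples of g, so f ∈ (g) iff g | f, i.e. iff the remainder of f on division by g is 0. Divide f by g (g is monic, so eliminate the leading term of the running remainder at each step):
  leading term 3·x^2: subtract (3·x)·g(x) = 3·x^2, leaving 3·x
  leading term 3·x: subtract (3)·g(x) = 3·x, leaving 0
The remainder is 0, so f(x) = g(x) · h(x) with h(x) = 3·x + 3. Hence g | f, i.e. f ∈ (g).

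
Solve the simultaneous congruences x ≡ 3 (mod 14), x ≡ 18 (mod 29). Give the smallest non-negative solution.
x ≡ 395 (mod 406); the representative in [0, 406) is 395

The moduli 14, 29 are pairwise coprime, so by the CRT there is a unique solution mod 14·29 = 406.
Solve by successive substitution. Start with x ≡ 3 (mod 14).
  Combine with x ≡ 18 (mod 29): write x = 3 + 14·t and require 3 + 14·t ≡ 18 (mod 29), i.e. 14·t ≡ 18 − 3 ≡ 15 (mod 29). Since 14^(−1) ≡ 27 (mod 29), t ≡ 27·15 ≡ 28 (mod 29). So x ≡ 3 + 14·28 = 395 (mod 406).
Unique solution in [0, 406): x = 395.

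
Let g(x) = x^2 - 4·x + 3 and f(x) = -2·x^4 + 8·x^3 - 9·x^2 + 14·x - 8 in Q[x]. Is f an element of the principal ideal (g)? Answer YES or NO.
NO

In Q[x] the ideal (g) consists of all multiples of g, so f ∈ (g) iff g | f, i.e. iff the remainder of f on division by g is 0. Divide f by g (g is monic, so eliminate the leading term of the running remainder at each step):
  leading term -2·x^4: subtract (-2·x^2)·g(x) = -2·x^4 + 8·x^3 - 6·x^2, leaving -3·x^2 + 14·x - 8
  leading term -3·x^2: subtract (-3)·g(x) = -3·x^2 + 12·x - 9, leaving 2·x + 1
The remainder r(x) = 2·x + 1 ≠ 0 (and deg r < deg g), so g ∤ f, i.e. f ∉ (g).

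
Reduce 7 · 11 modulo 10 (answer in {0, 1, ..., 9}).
7

Reduce the factors first: 11 ≡ 1 (mod 10), so 7 · 11 ≡ 7 · 1 (mod 10). 7 · 1 = 7. Dividing by 10: 7 = 0·10 + 7. So (7 · 11) mod 10 = 7.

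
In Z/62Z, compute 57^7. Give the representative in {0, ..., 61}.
Use repeated squaring. Binary(7) = 111. Walk through the bits of the exponent 7 left-to-right: at each bit after the leading one, square the running value, then multiply by 57 if the bit is 1 (always reducing mod 62):
  bit 1 = 1 (leading): start with 57.
  bit 2 = 1: square 57^2 = 3249 ≡ 25; bit is 1, so multiply 25·57 = 1425 ≡ 61 (mod 62).
  bit 3 = 1: square 61^2 = 3721 ≡ 1; bit is 1, so multiply 1·57 = 57 (mod 62).
Final value: 57^7 ≡ 57 (mod 62).

Final answer: 57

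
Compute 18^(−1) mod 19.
Apply the extended Euclidean algorithm to (19, 18), tracking rows (r, s, t) with s·19 + t·18 = r. Each division r_prev = q·r_cur + r_new produces the new row as (previous row) − q·(current row):
  row A: (19, 1, 0)   [1·19 + 0·18 = 19]
  row B: (18, 0, 1)   [0·19 + 1·18 = 18]
  19 = 1·18 + 1   → row C = row A − 1·row B = (1, 1, −1)   [check: 1·19 − 1·18 = 1]
  18 = 18·1 + 0   → remainder 0, stop. gcd = 1 (last nonzero row C).
The gcd is 1, so 18 is invertible mod 19. The last nonzero row gives 1·19 − 1·18 = 1, so t = −1. So 18^(−1) ≡ −1 ≡ 18 (mod 19). Verify: 18 · 18 = 324 ≡ 1 (mod 19). ✓

Final answer: 18^(−1) ≡ 18 (mod 19)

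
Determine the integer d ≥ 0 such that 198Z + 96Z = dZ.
In the PID Z, (a, b) is generated by gcd(a, b). Compute gcd(198, 96) with the extended Euclidean algorithm, tracking rows (r, s, t) with s·198 + t·96 = r:
  row A: (198, 1, 0)   [1·198 + 0·96 = 198]
  row B: (96, 0, 1)   [0·198 + 1·96 = 96]
  198 = 2·96 + 6   → row C = row A − 2·row B = (6, 1, −2)   [check: 1·198 − 2·96 = 6]
  96 = 16·6 + 0   → remainder 0, stop. gcd = 6 (last nonzero row C).
So gcd(198, 96) = 6, with Bézout identity 1·198 − 2·96 = 6. Containment (⊇): the Bézout identity exhibits 6 as an element of (198, 96), giving (6) ⊆ (198, 96). Containment (⊆): since 6 | 198 and 6 | 96 (198 = 6·33, 96 = 6·16), every Z-linear combination of 198 and 96 is divisible by 6, so (198, 96) ⊆ (6). Therefore (198, 96) = (6), d = 6.

Final answer: (198, 96) = (6); d = 6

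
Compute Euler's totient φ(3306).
φ(3306) = 1008

φ is multiplicative, with φ(p^e) = p^e − p^(e−1). Factorise 3306 = 2 · 3 · 19 · 29. Then
  φ(3306) = (2 − 1) · (3 − 1) · (19 − 1) · (29 − 1) = 1 · 2 · 18 · 28 = 1008.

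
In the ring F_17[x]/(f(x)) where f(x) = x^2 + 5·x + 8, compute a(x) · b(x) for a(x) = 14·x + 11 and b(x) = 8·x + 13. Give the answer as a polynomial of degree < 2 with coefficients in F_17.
Multiply as integer polynomials: a · b = 112·x^2 + 270·x + 143. Reducing coefficients mod 17: a · b ≡ 10·x^2 + 15·x + 7. Now divide by f(x) = x^2 + 5·x + 8 in F_17[x], eliminating the leading term at each step:
  leading term 10·x^2: subtract (10)·f(x) = 10·x^2 + 16·x + 12, leaving 16·x + 12 (coefficients mod 17)
The degree is now < 2, so this is the remainder. Hence a · b ≡ 16·x + 12 in F_17[x]/(f).

Final answer: a · b ≡ 16·x + 12 (mod f(x))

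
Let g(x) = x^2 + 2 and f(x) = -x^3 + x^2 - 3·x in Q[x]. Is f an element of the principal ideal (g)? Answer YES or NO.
In Q[x] the ideal (g) consists of all multiples of g, so f ∈ (g) iff g | f, i.e. iff the remainder of f on division by g is 0. Divide f by g (g is monic, so eliminate the leading term of the running remainder at each step):
  leading term -x^3: subtract (-x)·g(x) = -x^3 - 2·x, leaving x^2 - x
  leading term x^2: subtract (1)·g(x) = x^2 + 2, leaving -x - 2
The remainder r(x) = -x - 2 ≠ 0 (and deg r < deg g), so g ∤ f, i.e. f ∉ (g).

Final answer: NO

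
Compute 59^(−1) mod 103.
Apply the extended Euclidean algorithm to (103, 59), tracking rows (r, s, t) with s·103 + t·59 = r. Each division r_prev = q·r_cur + r_new produces the new row as (previous row) − q·(current row):
  row A: (103, 1, 0)   [1·103 + 0·59 = 103]
  row B: (59, 0, 1)   [0·103 + 1·59 = 59]
  103 = 1·59 + 44   → row C = row A − 1·row B = (44, 1, −1)   [check: 1·103 − 1·59 = 44]
  59 = 1·44 + 15   → row D = row B − 1·row C = (15, −1, 2)   [check: −1·103 + 2·59 = 15]
  44 = 2·15 + 14   → row E = row C − 2·row D = (14, 3, −5)   [check: 3·103 − 5·59 = 14]
  15 = 1·14 + 1   → row F = row D − 1·row E = (1, −4, 7)   [check: −4·103 + 7·59 = 1]
  14 = 14·1 + 0   → remainder 0, stop. gcd = 1 (last nonzero row F).
The gcd is 1, so 59 is invertible mod 103. The last nonzero row gives −4·103 + 7·59 = 1, so t = 7. So 59^(−1) ≡ 7 (mod 103). Verify: 59 · 7 = 413 ≡ 1 (mod 103). ✓

Final answer: 59^(−1) ≡ 7 (mod 103)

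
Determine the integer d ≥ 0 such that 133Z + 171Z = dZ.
(133, 171) = (19); d = 19

In the PID Z, (a, b) is generated by gcd(a, b). Compute gcd(171, 133) with the extended Euclidean algorithm, tracking rows (r, s, t) with s·171 + t·133 = r:
  row A: (171, 1, 0)   [1·171 + 0·133 = 171]
  row B: (133, 0, 1)   [0·171 + 1·133 = 133]
  171 = 1·133 + 38   → row C = row A − 1·row B = (38, 1, −1)   [check: 1·171 − 1·133 = 38]
  133 = 3·38 + 19   → row D = row B − 3·row C = (19, −3, 4)   [check: −3·171 + 4·133 = 19]
  38 = 2·19 + 0   → remainder 0, stop. gcd = 19 (last nonzero row D).
So gcd(133, 171) = 19, with Bézout identity −3·171 + 4·133 = 19. Containment (⊇): the Bézout identity exhibits 19 as an element of (133, 171), giving (19) ⊆ (133, 171). Containment (⊆): since 19 | 133 and 19 | 171 (133 = 19·7, 171 = 19·9), every Z-linear combination of 133 and 171 is divisible by 19, so (133, 171) ⊆ (19). Therefore (133, 171) = (19), d = 19.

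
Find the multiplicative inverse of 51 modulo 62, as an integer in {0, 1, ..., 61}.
51^(−1) ≡ 45 (mod 62)

Apply the extended Euclidean algorithm to (62, 51), tracking rows (r, s, t) with s·62 + t·51 = r. Each division r_prev = q·r_cur + r_new produces the new row as (previous row) − q·(current row):
  row A: (62, 1, 0)   [1·62 + 0·51 = 62]
  row B: (51, 0, 1)   [0·62 + 1·51 = 51]
  62 = 1·51 + 11   → row C = row A − 1·row B = (11, 1, −1)   [check: 1·62 − 1·51 = 11]
  51 = 4·11 + 7   → row D = row B − 4·row C = (7, −4, 5)   [check: −4·62 + 5·51 = 7]
  11 = 1·7 + 4   → row E = row C − 1·row D = (4, 5, −6)   [check: 5·62 − 6·51 = 4]
  7 = 1·4 + 3   → row F = row D − 1·row E = (3, −9, 11)   [check: −9·62 + 11·51 = 3]
  4 = 1·3 + 1   → row G = row E − 1·row F = (1, 14, −17)   [check: 14·62 − 17·51 = 1]
  3 = 3·1 + 0   → remainder 0, stop. gcd = 1 (last nonzero row G).
The gcd is 1, so 51 is invertible mod 62. The last nonzero row gives 14·62 − 17·51 = 1, so t = −17. So 51^(−1) ≡ −17 ≡ 45 (mod 62). Verify: 51 · 45 = 2295 ≡ 1 (mod 62). ✓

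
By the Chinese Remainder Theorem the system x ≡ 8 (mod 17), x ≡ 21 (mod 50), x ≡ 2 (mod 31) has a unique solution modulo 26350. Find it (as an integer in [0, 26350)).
The moduli 17, 50, 31 are pairwise coprime, so by the CRT there is a unique solution mod 17·50·31 = 26350.
Solve by successive substitution. Start with x ≡ 8 (mod 17).
  Combine with x ≡ 21 (mod 50): write x = 8 + 17·t and require 8 + 17·t ≡ 21 (mod 50), i.e. 17·t ≡ 21 − 8 ≡ 13 (mod 50). Since 17^(−1) ≡ 3 (mod 50), t ≡ 3·13 ≡ 39 (mod 50). So x ≡ 8 + 17·39 = 671 (mod 850).
  Combine with x ≡ 2 (mod 31): write x = 671 + 850·t and require 671 + 850·t ≡ 2 (mod 31), i.e. 850·t ≡ 2 − 671 ≡ 13 (mod 31). Since 850^(−1) ≡ 12 (mod 31) (850 ≡ 13 (mod 31)), t ≡ 12·13 ≡ 1 (mod 31). So x ≡ 671 + 850·1 = 1521 (mod 26350).
Unique solution in [0, 26350): x = 1521.

Final answer: x ≡ 1521 (mod 26350); the representative in [0, 26350) is 1521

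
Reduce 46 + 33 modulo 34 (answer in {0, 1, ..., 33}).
Reduce the summands first: 46 ≡ 12 (mod 34), so 46 + 33 ≡ 12 + 33 (mod 34). 12 + 33 = 45; 45 = 1·34 + 11, so (46 + 33) mod 34 = 11.

Final answer: 11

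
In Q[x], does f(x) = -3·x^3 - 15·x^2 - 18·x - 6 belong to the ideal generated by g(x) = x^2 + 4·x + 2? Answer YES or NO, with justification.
YES

In Q[x] the ideal (g) consists of all multiples of g, so f ∈ (g) iff g | f, i.e. iff the remainder of f on division by g is 0. Divide f by g (g is monic, so eliminate the leading term of the running remainder at each step):
  leading term -3·x^3: subtract (-3·x)·g(x) = -3·x^3 - 12·x^2 - 6·x, leaving -3·x^2 - 12·x - 6
  leading term -3·x^2: subtract (-3)·g(x) = -3·x^2 - 12·x - 6, leaving 0
The remainder is 0, so f(x) = g(x) · h(x) with h(x) = -3·x - 3. Hence g | f, i.e. f ∈ (g).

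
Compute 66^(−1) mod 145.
Apply the extended Euclidean algorithm to (145, 66), tracking rows (r, s, t) with s·145 + t·66 = r. Each division r_prev = q·r_cur + r_new produces the new row as (previous row) − q·(current row):
  row A: (145, 1, 0)   [1·145 + 0·66 = 145]
  row B: (66, 0, 1)   [0·145 + 1·66 = 66]
  145 = 2·66 + 13   → row C = row A − 2·row B = (13, 1, −2)   [check: 1·145 − 2·66 = 13]
  66 = 5·13 + 1   → row D = row B − 5·row C = (1, −5, 11)   [check: −5·145 + 11·66 = 1]
  13 = 13·1 + 0   → remainder 0, stop. gcd = 1 (last nonzero row D).
The gcd is 1, so 66 is invertible mod 145. The last nonzero row gives −5·145 + 11·66 = 1, so t = 11. So 66^(−1) ≡ 11 (mod 145). Verify: 66 · 11 = 726 ≡ 1 (mod 145). ✓

Final answer: 66^(−1) ≡ 11 (mod 145)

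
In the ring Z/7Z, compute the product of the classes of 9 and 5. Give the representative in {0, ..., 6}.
Reduce the factors first: 9 ≡ 2 (mod 7), so 9 · 5 ≡ 2 · 5 (mod 7). 2 · 5 = 10. Dividing by 7: 10 = 1·7 + 3. So (9 · 5) mod 7 = 3.

Final answer: 3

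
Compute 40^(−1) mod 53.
40^(−1) ≡ 4 (mod 53)

Apply the extended Euclidean algorithm to (53, 40), tracking rows (r, s, t) with s·53 + t·40 = r. Each division r_prev = q·r_cur + r_new produces the new row as (previous row) − q·(current row):
  row A: (53, 1, 0)   [1·53 + 0·40 = 53]
  row B: (40, 0, 1)   [0·53 + 1·40 = 40]
  53 = 1·40 + 13   → row C = row A − 1·row B = (13, 1, −1)   [check: 1·53 − 1·40 = 13]
  40 = 3·13 + 1   → row D = row B − 3·row C = (1, −3, 4)   [check: −3·53 + 4·40 = 1]
  13 = 13·1 + 0   → remainder 0, stop. gcd = 1 (last nonzero row D).
The gcd is 1, so 40 is invertible mod 53. The last nonzero row gives −3·53 + 4·40 = 1, so t = 4. So 40^(−1) ≡ 4 (mod 53). Verify: 40 · 4 = 160 ≡ 1 (mod 53). ✓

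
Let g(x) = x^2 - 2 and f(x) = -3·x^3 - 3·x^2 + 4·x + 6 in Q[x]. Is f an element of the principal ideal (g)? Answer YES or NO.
In Q[x] the ideal (g) consists of all multiples of g, so f ∈ (g) iff g | f, i.e. iff the remainder of f on division by g is 0. Divide f by g (g is monic, so eliminate the leading term of the running remainder at each step):
  leading term -3·x^3: subtract (-3·x)·g(x) = -3·x^3 + 6·x, leaving -3·x^2 - 2·x + 6
  leading term -3·x^2: subtract (-3)·g(x) = 6 - 3·x^2, leaving -2·x
The remainder r(x) = -2·x ≠ 0 (and deg r < deg g), so g ∤ f, i.e. f ∉ (g).

Final answer: NO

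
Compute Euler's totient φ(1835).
φ is multiplicative, with φ(p^e) = p^e − p^(e−1). Factorise 1835 = 5 · 367. Then
  φ(1835) = (5 − 1) · (367 − 1) = 4 · 366 = 1464.

Final answer: φ(1835) = 1464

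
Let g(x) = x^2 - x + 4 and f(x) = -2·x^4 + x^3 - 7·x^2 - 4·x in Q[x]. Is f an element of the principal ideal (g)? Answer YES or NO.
In Q[x] the ideal (g) consists of all multiples of g, so f ∈ (g) iff g | f, i.e. iff the remainder of f on division by g is 0. Divide f by g (g is monic, so eliminate the leading term of the running remainder at each step):
  leading term -2·x^4: subtract (-2·x^2)·g(x) = -2·x^4 + 2·x^3 - 8·x^2, leaving -x^3 + x^2 - 4·x
  leading term -x^3: subtract (-x)·g(x) = -x^3 + x^2 - 4·x, leaving 0
The remainder is 0, so f(x) = g(x) · h(x) with h(x) = -2·x^2 - x. Hence g | f, i.e. f ∈ (g).

Final answer: YES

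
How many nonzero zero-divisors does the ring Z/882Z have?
Z/882Z has 629 nonzero zero-divisors

In Z/882Z each nonzero element is either a unit (gcd with 882 is 1) or a zero-divisor (gcd > 1). The number of units is φ(882): factorise 882 = 2 · 3^2 · 7^2, so φ(882) = (2 − 1) · (3^2 − 3^1) · (7^2 − 7^1) = 1 · 6 · 42 = 252. The nonzero elements number 882 − 1 = 881. Hence the nonzero zero-divisors number 881 − 252 = 629.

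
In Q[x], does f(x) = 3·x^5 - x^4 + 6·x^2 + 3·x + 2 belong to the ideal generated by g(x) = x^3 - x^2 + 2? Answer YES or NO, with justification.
NO

In Q[x] the ideal (g) consists of all multiples of g, so f ∈ (g) iff g | f, i.e. iff the remainder of f on division by g is 0. Divide f by g (g is monic, so eliminate the leading term of the running remainder at each step):
  leading term 3·x^5: subtract (3·x^2)·g(x) = 3·x^5 - 3·x^4 + 6·x^2, leaving 2·x^4 + 3·x + 2
  leading term 2·x^4: subtract (2·x)·g(x) = 2·x^4 - 2·x^3 + 4·x, leaving 2·x^3 - x + 2
  leading term 2·x^3: subtract (2)·g(x) = 2·x^3 - 2·x^2 + 4, leaving 2·x^2 - x - 2
The remainder r(x) = 2·x^2 - x - 2 ≠ 0 (and deg r < deg g), so g ∤ f, i.e. f ∉ (g).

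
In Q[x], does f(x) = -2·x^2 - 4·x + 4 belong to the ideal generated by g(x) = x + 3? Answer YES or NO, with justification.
NO

In Q[x] the ideal (g) consists of all multiples of g, so f ∈ (g) iff g | f, i.e. iff the remainder of f on division by g is 0. Divide f by g (g is monic, so eliminate the leading term of the running remainder at each step):
  leading term -2·x^2: subtract (-2·x)·g(x) = -2·x^2 - 6·x, leaving 2·x + 4
  leading term 2·x: subtract (2)·g(x) = 2·x + 6, leaving -2
The remainder r(x) = -2 ≠ 0 (and deg r < deg g), so g ∤ f, i.e. f ∉ (g).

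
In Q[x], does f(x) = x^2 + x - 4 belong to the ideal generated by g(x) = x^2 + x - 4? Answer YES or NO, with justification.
In Q[x] the ideal (g) consists of all multiples of g, so f ∈ (g) iff g | f, i.e. iff the remainder of f on division by g is 0. Divide f by g (g is monic, so eliminate the leading term of the running remainder at each step):
  leading term x^2: subtract (1)·g(x) = x^2 + x - 4, leaving 0
The remainder is 0, so f(x) = g(x) · h(x) with h(x) = 1. Hence g | f, i.e. f ∈ (g).

Final answer: YES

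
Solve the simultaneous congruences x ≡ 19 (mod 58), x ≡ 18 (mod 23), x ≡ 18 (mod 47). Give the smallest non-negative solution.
x ≡ 11909 (mod 62698); the representative in [0, 62698) is 11909

The moduli 58, 23, 47 are pairwise coprime, so by the CRT there is a unique solution mod 58·23·47 = 62698.
Solve by successive substitution. Start with x ≡ 19 (mod 58).
  Combine with x ≡ 18 (mod 23): write x = 19 + 58·t and require 19 + 58·t ≡ 18 (mod 23), i.e. 58·t ≡ 18 − 19 ≡ 22 (mod 23). Since 58^(−1) ≡ 2 (mod 23) (58 ≡ 12 (mod 23)), t ≡ 2·22 ≡ 21 (mod 23). So x ≡ 19 + 58·21 = 1237 (mod 1334).
  Combine with x ≡ 18 (mod 47): write x = 1237 + 1334·t and require 1237 + 1334·t ≡ 18 (mod 47), i.e. 1334·t ≡ 18 − 1237 ≡ 3 (mod 47). Since 1334^(−1) ≡ 34 (mod 47) (1334 ≡ 18 (mod 47)), t ≡ 34·3 ≡ 8 (mod 47). So x ≡ 1237 + 1334·8 = 11909 (mod 62698).
Unique solution in [0, 62698): x = 11909.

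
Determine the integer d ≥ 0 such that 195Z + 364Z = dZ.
In the PID Z, (a, b) is generated by gcd(a, b). Compute gcd(364, 195) with the extended Euclidean algorithm, tracking rows (r, s, t) with s·364 + t·195 = r:
  row A: (364, 1, 0)   [1·364 + 0·195 = 364]
  row B: (195, 0, 1)   [0·364 + 1·195 = 195]
  364 = 1·195 + 169   → row C = row A − 1·row B = (169, 1, −1)   [check: 1·364 − 1·195 = 169]
  195 = 1·169 + 26   → row D = row B − 1·row C = (26, −1, 2)   [check: −1·364 + 2·195 = 26]
  169 = 6·26 + 13   → row E = row C − 6·row D = (13, 7, −13)   [check: 7·364 − 13·195 = 13]
  26 = 2·13 + 0   → remainder 0, stop. gcd = 13 (last nonzero row E).
So gcd(195, 364) = 13, with Bézout identity 7·364 − 13·195 = 13. Containment (⊇): the Bézout identity exhibits 13 as an element of (195, 364), giving (13) ⊆ (195, 364). Containment (⊆): since 13 | 195 and 13 | 364 (195 = 13·15, 364 = 13·28), every Z-linear combination of 195 and 364 is divisible by 13, so (195, 364) ⊆ (13). Therefore (195, 364) = (13), d = 13.

Final answer: (195, 364) = (13); d = 13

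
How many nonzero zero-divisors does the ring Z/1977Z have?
Z/1977Z has 660 nonzero zero-divisors

In Z/1977Z each nonzero element is either a unit (gcd with 1977 is 1) or a zero-divisor (gcd > 1). The number of units is φ(1977): factorise 1977 = 3 · 659, so φ(1977) = (3 − 1) · (659 − 1) = 2 · 658 = 1316. The nonzero elements number 1977 − 1 = 1976. Hence the nonzero zero-divisors number 1976 − 1316 = 660.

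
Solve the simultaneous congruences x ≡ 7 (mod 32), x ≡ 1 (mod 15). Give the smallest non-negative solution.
The moduli 32, 15 are pairwise coprime, so by the CRT there is a unique solution mod 32·15 = 480.
Solve by successive substitution. Start with x ≡ 7 (mod 32).
  Combine with x ≡ 1 (mod 15): write x = 7 + 32·t and require 7 + 32·t ≡ 1 (mod 15), i.e. 32·t ≡ 1 − 7 ≡ 9 (mod 15). Since 32^(−1) ≡ 8 (mod 15) (32 ≡ 2 (mod 15)), t ≡ 8·9 ≡ 12 (mod 15). So x ≡ 7 + 32·12 = 391 (mod 480).
Unique solution in [0, 480): x = 391.

Final answer: x ≡ 391 (mod 480); the representative in [0, 480) is 391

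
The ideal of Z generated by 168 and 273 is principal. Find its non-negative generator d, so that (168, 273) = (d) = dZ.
In the PID Z, (a, b) is generated by gcd(a, b). Compute gcd(273, 168) with the extended Euclidean algorithm, tracking rows (r, s, t) with s·273 + t·168 = r:
  row A: (273, 1, 0)   [1·273 + 0·168 = 273]
  row B: (168, 0, 1)   [0·273 + 1·168 = 168]
  273 = 1·168 + 105   → row C = row A − 1·row B = (105, 1, −1)   [check: 1·273 − 1·168 = 105]
  168 = 1·105 + 63   → row D = row B − 1·row C = (63, −1, 2)   [check: −1·273 + 2·168 = 63]
  105 = 1·63 + 42   → row E = row C − 1·row D = (42, 2, −3)   [check: 2·273 − 3·168 = 42]
  63 = 1·42 + 21   → row F = row D − 1·row E = (21, −3, 5)   [check: −3·273 + 5·168 = 21]
  42 = 2·21 + 0   → remainder 0, stop. gcd = 21 (last nonzero row F).
So gcd(168, 273) = 21, with Bézout identity −3·273 + 5·168 = 21. Containment (⊇): the Bézout identity exhibits 21 as an element of (168, 273), giving (21) ⊆ (168, 273). Containment (⊆): since 21 | 168 and 21 | 273 (168 = 21·8, 273 = 21·13), every Z-linear combination of 168 and 273 is divisible by 21, so (168, 273) ⊆ (21). Therefore (168, 273) = (21), d = 21.

Final answer: (168, 273) = (21); d = 21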